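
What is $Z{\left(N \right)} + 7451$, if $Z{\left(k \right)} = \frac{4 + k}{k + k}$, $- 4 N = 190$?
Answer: $\frac{1415777}{190} \approx 7451.5$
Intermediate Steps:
$N = - \frac{95}{2}$ ($N = \left(- \frac{1}{4}\right) 190 = - \frac{95}{2} \approx -47.5$)
$Z{\left(k \right)} = \frac{4 + k}{2 k}$
$Z{\left(N \right)} + 7451 = \frac{4 - \frac{95}{2}}{2 \left(- \frac{95}{2}\right)} + 7451 = \frac{1}{2} \left(- \frac{2}{95}\right) \left(- \frac{87}{2}\right) + 7451 = \frac{87}{190} + 7451 = \frac{1415777}{190}$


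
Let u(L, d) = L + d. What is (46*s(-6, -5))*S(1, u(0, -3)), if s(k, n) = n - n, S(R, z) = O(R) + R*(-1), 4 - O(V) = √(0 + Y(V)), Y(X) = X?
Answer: 0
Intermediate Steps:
O(V) = 4 - √V (O(V) = 4 - √(0 + V) = 4 - √V)
S(R, z) = 4 - R - √R (S(R, z) = (4 - √R) + R*(-1) = (4 - √R) - R = 4 - R - √R)
s(k, n) = 0
(46*s(-6, -5))*S(1, u(0, -3)) = (46*0)*(4 - 1*1 - √1) = 0*(4 - 1 - 1*1) = 0*(4 - 1 - 1) = 0*2 = 0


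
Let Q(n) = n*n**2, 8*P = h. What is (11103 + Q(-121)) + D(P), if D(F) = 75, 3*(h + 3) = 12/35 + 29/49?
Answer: -1760383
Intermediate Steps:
h = -1976/735 (h = -3 + (12/35 + 29/49)/3 = -3 + (1/3)*(229/245) = -3 + 229/735 = -1976/735 ≈ -2.6884)
P = -247/735 (P = (1/8)*(-1976/735) = -247/735 ≈ -0.33605)
Q(n) = n**3
(11103 + Q(-121)) + D(P) = (11103 + (-121)**3) + 75 = (11103 - 1771561) + 75 = -1760458 + 75 = -1760383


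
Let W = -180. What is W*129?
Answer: -23220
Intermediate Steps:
W*129 = -180*129 = -23220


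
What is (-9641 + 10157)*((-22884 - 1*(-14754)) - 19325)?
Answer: -14166780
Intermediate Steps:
(-9641 + 10157)*((-22884 - 1*(-14754)) - 19325) = 516*((-22884 + 14754) - 19325) = 516*(-8130 - 19325) = 516*(-27455) = -14166780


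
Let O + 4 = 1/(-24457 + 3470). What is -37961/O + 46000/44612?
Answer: 8886421179071/936283197 ≈ 9491.2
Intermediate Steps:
O = -83949/20987 (O = -4 + 1/(-24457 + 3470) = -4 + 1/(-20987) = -4 - 1/20987 = -83949/20987 ≈ -4.0000)
-37961/O + 46000/44612 = -37961/(-83949/20987) + 46000/44612 = -37961*(-20987/83949) + 46000*(1/44612) = 796687507/83949 + 11500/11153 = 8886421179071/936283197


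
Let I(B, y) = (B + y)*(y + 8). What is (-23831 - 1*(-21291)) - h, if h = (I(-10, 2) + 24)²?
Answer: -5676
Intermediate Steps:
I(B, y) = (8 + y)*(B + y) (I(B, y) = (B + y)*(8 + y) = (8 + y)*(B + y))
h = 3136 (h = ((2² + 8*(-10) + 8*2 - 10*2) + 24)² = ((4 - 80 + 16 - 20) + 24)² = (-80 + 24)² = (-56)² = 3136)
(-23831 - 1*(-21291)) - h = (-23831 - 1*(-21291)) - 1*3136 = (-23831 + 21291) - 3136 = -2540 - 3136 = -5676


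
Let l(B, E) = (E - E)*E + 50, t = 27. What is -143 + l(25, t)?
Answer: -93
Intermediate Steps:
l(B, E) = 50 (l(B, E) = 0*E + 50 = 0 + 50 = 50)
-143 + l(25, t) = -143 + 50 = -93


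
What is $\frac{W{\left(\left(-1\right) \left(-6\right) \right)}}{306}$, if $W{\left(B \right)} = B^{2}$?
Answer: $\frac{2}{17} \approx 0.11765$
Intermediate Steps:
$\frac{W{\left(\left(-1\right) \left(-6\right) \right)}}{306} = \frac{\left(\left(-1\right) \left(-6\right)\right)^{2}}{306} = 6^{2} \cdot \frac{1}{306} = 36 \cdot \frac{1}{306} = \frac{2}{17}$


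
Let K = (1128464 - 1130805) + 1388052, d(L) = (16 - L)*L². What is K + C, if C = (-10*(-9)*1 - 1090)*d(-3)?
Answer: 1214711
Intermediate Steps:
d(L) = L²*(16 - L)
C = -171000 (C = (-10*(-9)*1 - 1090)*((-3)²*(16 - 1*(-3))) = (90*1 - 1090)*(9*(16 + 3)) = (90 - 1090)*(9*19) = -1000*171 = -171000)
K = 1385711 (K = -2341 + 1388052 = 1385711)
K + C = 1385711 - 171000 = 1214711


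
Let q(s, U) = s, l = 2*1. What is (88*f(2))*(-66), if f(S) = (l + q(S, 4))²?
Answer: -92928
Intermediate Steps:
l = 2
f(S) = (2 + S)²
(88*f(2))*(-66) = (88*(2 + 2)²)*(-66) = (88*4²)*(-66) = (88*16)*(-66) = 1408*(-66) = -92928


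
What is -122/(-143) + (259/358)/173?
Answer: 7592985/8856562 ≈ 0.85733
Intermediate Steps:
-122/(-143) + (259/358)/173 = -122*(-1/143) + (259*(1/358))*(1/173) = 122/143 + (259/358)*(1/173) = 122/143 + 259/61934 = 7592985/8856562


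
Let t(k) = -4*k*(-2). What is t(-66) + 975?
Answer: 447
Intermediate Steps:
t(k) = 8*k
t(-66) + 975 = 8*(-66) + 975 = -528 + 975 = 447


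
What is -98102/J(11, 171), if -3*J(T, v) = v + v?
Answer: 49051/57 ≈ 860.54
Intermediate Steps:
J(T, v) = -2*v/3 (J(T, v) = -(v + v)/3 = -2*v/3)
-98102/J(11, 171) = -98102/((-⅔*171)) = -98102/(-114) = -98102*(-1/114) = 49051/57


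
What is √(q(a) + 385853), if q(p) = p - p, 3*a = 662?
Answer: √385853 ≈ 621.17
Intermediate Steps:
a = 662/3 (a = (⅓)*662 = 662/3 ≈ 220.67)
q(p) = 0
√(q(a) + 385853) = √(0 + 385853) = √385853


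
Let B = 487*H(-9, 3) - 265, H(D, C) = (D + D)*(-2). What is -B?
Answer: -17267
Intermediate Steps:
H(D, C) = -4*D (H(D, C) = (2*D)*(-2) = -4*D)
B = 17267 (B = 487*(-4*(-9)) - 265 = 487*36 - 265 = 17532 - 265 = 17267)
-B = -1*17267 = -17267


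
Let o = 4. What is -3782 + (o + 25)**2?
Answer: -2941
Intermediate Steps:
-3782 + (o + 25)**2 = -3782 + (4 + 25)**2 = -3782 + 29**2 = -3782 + 841 = -2941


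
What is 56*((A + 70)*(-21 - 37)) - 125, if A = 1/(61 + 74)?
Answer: -30713723/135 ≈ -2.2751e+5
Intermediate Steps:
A = 1/135 ≈ 0.0074074
56*((A + 70)*(-21 - 37)) - 125 = 56*((1/135 + 70)*(-21 - 37)) - 125 = 56*((9451/135)*(-58)) - 125 = 56*(-548158/135) - 125 = -30696848/135 - 125 = -30713723/135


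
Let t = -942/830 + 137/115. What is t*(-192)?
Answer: -103296/9545 ≈ -10.822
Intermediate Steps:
t = 538/9545 (t = -942*1/830 + 137*(1/115) = -471/415 + 137/115 = 538/9545 ≈ 0.056365)
t*(-192) = (538/9545)*(-192) = -103296/9545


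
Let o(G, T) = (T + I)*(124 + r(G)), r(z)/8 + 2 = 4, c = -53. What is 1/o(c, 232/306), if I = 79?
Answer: 153/1708420 ≈ 8.9556e-5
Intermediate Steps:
r(z) = 16 (r(z) = -16 + 8*4 = -16 + 32 = 16)
o(G, T) = 11060 + 140*T (o(G, T) = (T + 79)*(124 + 16) = (79 + T)*140 = 11060 + 140*T)
1/o(c, 232/306) = 1/(11060 + 140*(232/306)) = 1/(11060 + 140*(232*(1/306))) = 1/(11060 + 140*(116/153)) = 1/(11060 + 16240/153) = 1/(1708420/153) = 153/1708420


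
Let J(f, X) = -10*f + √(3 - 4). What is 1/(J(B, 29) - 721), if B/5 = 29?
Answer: -2171/4713242 - I/4713242 ≈ -0.00046062 - 2.1217e-7*I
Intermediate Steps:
B = 145 (B = 5*29 = 145)
J(f, X) = I - 10*f (J(f, X) = -10*f + √(-1) = -10*f + I = I - 10*f)
1/(J(B, 29) - 721) = 1/((I - 10*145) - 721) = 1/((I - 1450) - 721) = 1/((-1450 + I) - 721) = 1/(-2171 + I) = (-2171 - I)/4713242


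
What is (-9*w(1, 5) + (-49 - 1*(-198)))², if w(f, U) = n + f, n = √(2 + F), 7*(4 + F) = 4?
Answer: 136390/7 - 360*I*√70 ≈ 19484.0 - 3012.0*I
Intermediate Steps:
F = -24/7 (F = -4 + (⅐)*4 = -4 + 4/7 = -24/7 ≈ -3.4286)
n = I*√70/7 (n = √(2 - 24/7) = √(-10/7) = I*√70/7 ≈ 1.1952*I)
w(f, U) = f + I*√70/7 (w(f, U) = I*√70/7 + f = f + I*√70/7)
(-9*w(1, 5) + (-49 - 1*(-198)))² = (-9*(1 + I*√70/7) + (-49 - 1*(-198)))² = ((-9 - 9*I*√70/7) + (-49 + 198))² = ((-9 - 9*I*√70/7) + 149)² = (140 - 9*I*√70/7)²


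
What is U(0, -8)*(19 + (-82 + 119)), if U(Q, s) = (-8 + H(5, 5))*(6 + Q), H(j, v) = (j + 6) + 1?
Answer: 1344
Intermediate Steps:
H(j, v) = 7 + j (H(j, v) = (6 + j) + 1 = 7 + j)
U(Q, s) = 24 + 4*Q (U(Q, s) = (-8 + (7 + 5))*(6 + Q) = (-8 + 12)*(6 + Q) = 4*(6 + Q) = 24 + 4*Q)
U(0, -8)*(19 + (-82 + 119)) = (24 + 4*0)*(19 + (-82 + 119)) = (24 + 0)*(19 + 37) = 24*56 = 1344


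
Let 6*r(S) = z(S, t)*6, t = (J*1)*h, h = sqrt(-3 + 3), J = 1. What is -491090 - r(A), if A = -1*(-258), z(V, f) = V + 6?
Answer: -491354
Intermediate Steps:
h = 0 (h = sqrt(0) = 0)
t = 0 (t = (1*1)*0 = 1*0 = 0)
z(V, f) = 6 + V
A = 258
r(S) = 6 + S (r(S) = ((6 + S)*6)/6 = (36 + 6*S)/6 = 6 + S)
-491090 - r(A) = -491090 - (6 + 258) = -491090 - 1*264 = -491090 - 264 = -491354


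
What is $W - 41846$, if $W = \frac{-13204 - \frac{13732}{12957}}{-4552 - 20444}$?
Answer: $- \frac{3388156414388}{80968293} \approx -41846.0$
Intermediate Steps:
$W = \frac{42774490}{80968293}$ ($W = \frac{-13204 - \frac{13732}{12957}}{-24996} = \left(-13204 - \frac{13732}{12957}\right) \left(- \frac{1}{24996}\right) = \left(- \frac{171097960}{12957}\right) \left(- \frac{1}{24996}\right) = \frac{42774490}{80968293} \approx 0.52829$)
$W - 41846 = \frac{42774490}{80968293} - 41846 = - \frac{3388156414388}{80968293}$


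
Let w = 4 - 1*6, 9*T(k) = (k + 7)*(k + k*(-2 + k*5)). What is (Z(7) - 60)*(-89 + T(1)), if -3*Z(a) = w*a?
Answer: 127654/27 ≈ 4727.9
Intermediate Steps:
T(k) = (7 + k)*(k + k*(-2 + 5*k))/9 (T(k) = ((k + 7)*(k + k*(-2 + k*5)))/9 = ((7 + k)*(k + k*(-2 + 5*k)))/9 = (7 + k)*(k + k*(-2 + 5*k))/9)
w = -2 (w = 4 - 6 = -2)
Z(a) = 2*a/3 (Z(a) = -(-2)*a/3 = 2*a/3)
(Z(7) - 60)*(-89 + T(1)) = ((2/3)*7 - 60)*(-89 + (1/9)*1*(-7 + 5*1**2 + 34*1)) = (14/3 - 60)*(-89 + (1/9)*1*(-7 + 5*1 + 34)) = -166*(-89 + (1/9)*1*(-7 + 5 + 34))/3 = -166*(-89 + (1/9)*1*32)/3 = -166*(-89 + 32/9)/3 = -166/3*(-769/9) = 127654/27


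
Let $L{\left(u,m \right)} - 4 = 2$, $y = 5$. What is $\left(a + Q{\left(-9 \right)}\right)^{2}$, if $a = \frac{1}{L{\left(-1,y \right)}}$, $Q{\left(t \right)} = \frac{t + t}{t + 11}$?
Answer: $\frac{2809}{36} \approx 78.028$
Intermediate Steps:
$Q{\left(t \right)} = \frac{2 t}{11 + t}$
$L{\left(u,m \right)} = 6$ ($L{\left(u,m \right)} = 4 + 2 = 6$)
$a = \frac{1}{6} \approx 0.16667$
$\left(a + Q{\left(-9 \right)}\right)^{2} = \left(\frac{1}{6} + 2 \left(-9\right) \frac{1}{11 - 9}\right)^{2} = \left(\frac{1}{6} + 2 \left(-9\right) \frac{1}{2}\right)^{2} = \left(\frac{1}{6} - 9\right)^{2} = \left(- \frac{53}{6}\right)^{2} = \frac{2809}{36}$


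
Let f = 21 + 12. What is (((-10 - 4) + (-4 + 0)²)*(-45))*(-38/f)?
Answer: 1140/11 ≈ 103.64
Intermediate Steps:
f = 33
(((-10 - 4) + (-4 + 0)²)*(-45))*(-38/f) = (((-10 - 4) + (-4 + 0)²)*(-45))*(-38/33) = ((-14 + (-4)²)*(-45))*(-38*1/33) = ((-14 + 16)*(-45))*(-38/33) = (2*(-45))*(-38/33) = -90*(-38/33) = 1140/11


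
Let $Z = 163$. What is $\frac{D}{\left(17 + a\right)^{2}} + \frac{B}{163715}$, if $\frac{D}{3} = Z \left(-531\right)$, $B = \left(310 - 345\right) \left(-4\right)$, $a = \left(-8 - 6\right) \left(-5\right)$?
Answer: $- \frac{944644745}{27536863} \approx -34.305$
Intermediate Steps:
$a = 70$ ($a = \left(-14\right) \left(-5\right) = 70$)
$B = 140$ ($B = \left(-35\right) \left(-4\right) = 140$)
$D = -259659$ ($D = 3 \cdot 163 \left(-531\right) = 3 \left(-86553\right) = -259659$)
$\frac{D}{\left(17 + a\right)^{2}} + \frac{B}{163715} = - \frac{259659}{\left(17 + 70\right)^{2}} + \frac{140}{163715} = - \frac{259659}{87^{2}} + 140 \cdot \frac{1}{163715} = - \frac{259659}{7569} + \frac{28}{32743} = \left(-259659\right) \frac{1}{7569} + \frac{28}{32743} = - \frac{28851}{841} + \frac{28}{32743} = - \frac{944644745}{27536863}$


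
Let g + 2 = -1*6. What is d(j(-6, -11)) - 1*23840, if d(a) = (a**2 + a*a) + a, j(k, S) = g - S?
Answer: -23819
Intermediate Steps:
g = -8 (g = -2 - 1*6 = -2 - 6 = -8)
j(k, S) = -8 - S
d(a) = a + 2*a**2 (d(a) = (a**2 + a**2) + a = 2*a**2 + a = a + 2*a**2)
d(j(-6, -11)) - 1*23840 = (-8 - 1*(-11))*(1 + 2*(-8 - 1*(-11))) - 1*23840 = (-8 + 11)*(1 + 2*(-8 + 11)) - 23840 = 3*(1 + 2*3) - 23840 = 3*(1 + 6) - 23840 = 3*7 - 23840 = 21 - 23840 = -23819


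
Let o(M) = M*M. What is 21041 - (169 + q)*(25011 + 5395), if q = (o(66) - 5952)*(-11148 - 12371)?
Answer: -1141334585117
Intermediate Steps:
o(M) = M²
q = 37536324 (q = (66² - 5952)*(-11148 - 12371) = (4356 - 5952)*(-23519) = -1596*(-23519) = 37536324)
21041 - (169 + q)*(25011 + 5395) = 21041 - (169 + 37536324)*(25011 + 5395) = 21041 - 37536493*30406 = 21041 - 1*1141334606158 = 21041 - 1141334606158 = -1141334585117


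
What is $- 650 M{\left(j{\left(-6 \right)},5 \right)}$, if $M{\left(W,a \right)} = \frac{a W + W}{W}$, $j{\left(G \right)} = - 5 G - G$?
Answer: $-3900$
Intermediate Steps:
$j{\left(G \right)} = - 6 G$
$M{\left(W,a \right)} = \frac{W + W a}{W}$ ($M{\left(W,a \right)} = \frac{W a + W}{W} = \frac{W + W a}{W}$)
$- 650 M{\left(j{\left(-6 \right)},5 \right)} = - 650 \left(1 + 5\right) = \left(-650\right) 6 = -3900$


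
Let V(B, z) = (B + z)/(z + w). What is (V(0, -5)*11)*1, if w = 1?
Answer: 55/4 ≈ 13.750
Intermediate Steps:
V(B, z) = (B + z)/(1 + z) (V(B, z) = (B + z)/(z + 1) = (B + z)/(1 + z))
(V(0, -5)*11)*1 = (((0 - 5)/(1 - 5))*11)*1 = ((-5/(-4))*11)*1 = (-¼*(-5)*11)*1 = ((5/4)*11)*1 = (55/4)*1 = 55/4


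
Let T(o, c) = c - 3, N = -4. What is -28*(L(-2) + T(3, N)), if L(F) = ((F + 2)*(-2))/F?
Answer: 196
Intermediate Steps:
T(o, c) = -3 + c
L(F) = (-4 - 2*F)/F (L(F) = ((2 + F)*(-2))/F = (-4 - 2*F)/F)
-28*(L(-2) + T(3, N)) = -28*((-2 - 4/(-2)) + (-3 - 4)) = -28*((-2 - 4*(-½)) - 7) = -28*((-2 + 2) - 7) = -28*(0 - 7) = -28*(-7) = 196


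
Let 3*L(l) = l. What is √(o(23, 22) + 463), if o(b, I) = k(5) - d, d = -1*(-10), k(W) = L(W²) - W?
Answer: 37*√3/3 ≈ 21.362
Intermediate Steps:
L(l) = l/3
k(W) = -W + W²/3 (k(W) = W²/3 - W = -W + W²/3)
d = 10
o(b, I) = -20/3 (o(b, I) = (⅓)*5*(-3 + 5) - 1*10 = (⅓)*5*2 - 10 = 10/3 - 10 = -20/3)
√(o(23, 22) + 463) = √(-20/3 + 463) = √(1369/3) = 37*√3/3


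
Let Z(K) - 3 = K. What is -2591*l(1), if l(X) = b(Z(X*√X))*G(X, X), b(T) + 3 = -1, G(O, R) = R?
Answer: 10364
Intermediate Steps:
Z(K) = 3 + K
b(T) = -4 (b(T) = -3 - 1 = -4)
l(X) = -4*X
-2591*l(1) = -(-10364) = -2591*(-4) = 10364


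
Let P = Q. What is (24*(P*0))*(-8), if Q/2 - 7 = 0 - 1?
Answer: 0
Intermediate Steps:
Q = 12 (Q = 14 + 2*(0 - 1) = 14 + 2*(-1) = 14 - 2 = 12)
P = 12
(24*(P*0))*(-8) = (24*(12*0))*(-8) = (24*0)*(-8) = 0*(-8) = 0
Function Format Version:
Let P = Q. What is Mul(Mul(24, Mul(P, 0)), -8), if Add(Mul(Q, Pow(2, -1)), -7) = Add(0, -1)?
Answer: 0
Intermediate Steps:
Q = 12 (Q = Add(14, Mul(2, Add(0, -1))) = Add(14, Mul(2, -1)) = Add(14, -2) = 12)
P = 12
Mul(Mul(24, Mul(P, 0)), -8) = Mul(Mul(24, Mul(12, 0)), -8) = Mul(Mul(24, 0), -8) = Mul(0, -8) = 0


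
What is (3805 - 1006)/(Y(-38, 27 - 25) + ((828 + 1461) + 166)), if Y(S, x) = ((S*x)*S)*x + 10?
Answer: 933/2747 ≈ 0.33964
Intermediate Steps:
Y(S, x) = 10 + S²*x² (Y(S, x) = (x*S²)*x + 10 = S²*x² + 10 = 10 + S²*x²)
(3805 - 1006)/(Y(-38, 27 - 25) + ((828 + 1461) + 166)) = (3805 - 1006)/((10 + (-38)²*(27 - 25)²) + ((828 + 1461) + 166)) = 2799/((10 + 1444*2²) + (2289 + 166)) = 2799/((10 + 1444*4) + 2455) = 2799/((10 + 5776) + 2455) = 2799/(5786 + 2455) = 2799/8241 = 2799*(1/8241) = 933/2747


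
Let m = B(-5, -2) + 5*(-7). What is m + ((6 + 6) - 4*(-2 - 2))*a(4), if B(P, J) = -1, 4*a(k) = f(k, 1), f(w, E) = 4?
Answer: -8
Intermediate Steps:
a(k) = 1 (a(k) = (1/4)*4 = 1)
m = -36 (m = -1 + 5*(-7) = -1 - 35 = -36)
m + ((6 + 6) - 4*(-2 - 2))*a(4) = -36 + ((6 + 6) - 4*(-2 - 2))*1 = -36 + (12 - 4*(-4))*1 = -36 + (12 + 16)*1 = -36 + 28*1 = -36 + 28 = -8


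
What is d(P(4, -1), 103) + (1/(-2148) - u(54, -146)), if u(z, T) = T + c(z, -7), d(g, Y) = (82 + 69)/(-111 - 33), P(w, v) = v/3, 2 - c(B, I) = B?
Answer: 5076607/25776 ≈ 196.95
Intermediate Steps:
c(B, I) = 2 - B
P(w, v) = v/3 (P(w, v) = v*(⅓) = v/3)
d(g, Y) = -151/144 (d(g, Y) = 151/(-144) = 151*(-1/144) = -151/144)
u(z, T) = 2 + T - z (u(z, T) = T + (2 - z) = 2 + T - z)
d(P(4, -1), 103) + (1/(-2148) - u(54, -146)) = -151/144 + (1/(-2148) - (2 - 146 - 1*54)) = -151/144 + (-1/2148 - (2 - 146 - 54)) = -151/144 + (-1/2148 - 1*(-198)) = -151/144 + (-1/2148 + 198) = -151/144 + 425303/2148 = 5076607/25776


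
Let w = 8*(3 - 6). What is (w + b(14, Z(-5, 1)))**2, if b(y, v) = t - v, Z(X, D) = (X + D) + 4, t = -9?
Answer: 1089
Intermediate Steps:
Z(X, D) = 4 + D + X (Z(X, D) = (D + X) + 4 = 4 + D + X)
b(y, v) = -9 - v
w = -24 (w = 8*(-3) = -24)
(w + b(14, Z(-5, 1)))**2 = (-24 + (-9 - (4 + 1 - 5)))**2 = (-24 + (-9 - 1*0))**2 = (-24 + (-9 + 0))**2 = (-24 - 9)**2 = (-33)**2 = 1089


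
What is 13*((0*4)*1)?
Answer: 0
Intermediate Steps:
13*((0*4)*1) = 13*(0*1) = 13*0 = 0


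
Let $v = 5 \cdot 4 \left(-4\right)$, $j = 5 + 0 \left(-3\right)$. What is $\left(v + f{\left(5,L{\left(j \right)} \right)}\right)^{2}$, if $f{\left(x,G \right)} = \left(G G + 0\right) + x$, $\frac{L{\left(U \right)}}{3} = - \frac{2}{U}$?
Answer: $\frac{3381921}{625} \approx 5411.1$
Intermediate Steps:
$j = 5$ ($j = 5 + 0 = 5$)
$v = -80$ ($v = 20 \left(-4\right) = -80$)
$L{\left(U \right)} = - \frac{6}{U}$ ($L{\left(U \right)} = 3 \left(- \frac{2}{U}\right) = - \frac{6}{U}$)
$f{\left(x,G \right)} = x + G^{2}$ ($f{\left(x,G \right)} = \left(G^{2} + 0\right) + x = G^{2} + x = x + G^{2}$)
$\left(v + f{\left(5,L{\left(j \right)} \right)}\right)^{2} = \left(-80 + \left(5 + \left(- \frac{6}{5}\right)^{2}\right)\right)^{2} = \left(-80 + \left(5 + \frac{36}{25}\right)\right)^{2} = \left(-80 + \frac{161}{25}\right)^{2} = \left(- \frac{1839}{25}\right)^{2} = \frac{3381921}{625}$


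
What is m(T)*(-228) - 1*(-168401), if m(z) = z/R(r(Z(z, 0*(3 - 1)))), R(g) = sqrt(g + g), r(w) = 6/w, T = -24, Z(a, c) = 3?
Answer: 171137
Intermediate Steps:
R(g) = sqrt(2)*sqrt(g) (R(g) = sqrt(2*g) = sqrt(2)*sqrt(g))
m(z) = z/2 (m(z) = z/((sqrt(2)*sqrt(6/3))) = z/((sqrt(2)*sqrt(6*(1/3)))) = z/((sqrt(2)*sqrt(2))) = z/2)
m(T)*(-228) - 1*(-168401) = ((1/2)*(-24))*(-228) - 1*(-168401) = -12*(-228) + 168401 = 2736 + 168401 = 171137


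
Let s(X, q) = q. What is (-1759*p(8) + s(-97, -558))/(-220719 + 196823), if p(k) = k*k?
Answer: 56567/11948 ≈ 4.7344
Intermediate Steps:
p(k) = k²
(-1759*p(8) + s(-97, -558))/(-220719 + 196823) = (-1759*8² - 558)/(-220719 + 196823) = (-1759*64 - 558)/(-23896) = (-112576 - 558)*(-1/23896) = -113134*(-1/23896) = 56567/11948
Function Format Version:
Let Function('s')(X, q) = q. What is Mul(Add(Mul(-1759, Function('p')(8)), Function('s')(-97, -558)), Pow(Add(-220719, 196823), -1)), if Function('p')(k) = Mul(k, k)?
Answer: Rational(56567, 11948) ≈ 4.7344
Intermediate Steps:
Function('p')(k) = Pow(k, 2)
Mul(Add(Mul(-1759, Function('p')(8)), Function('s')(-97, -558)), Pow(Add(-220719, 196823), -1)) = Mul(Add(Mul(-1759, Pow(8, 2)), -558), Pow(Add(-220719, 196823), -1)) = Mul(Add(Mul(-1759, 64), -558), Pow(-23896, -1)) = Mul(Add(-112576, -558), Rational(-1, 23896)) = Mul(-113134, Rational(-1, 23896)) = Rational(56567, 11948)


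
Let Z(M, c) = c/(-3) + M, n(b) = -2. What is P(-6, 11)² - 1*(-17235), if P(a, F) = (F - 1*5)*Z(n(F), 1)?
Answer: 17431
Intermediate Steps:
Z(M, c) = M - c/3 (Z(M, c) = -c/3 + M = M - c/3)
P(a, F) = 35/3 - 7*F/3 (P(a, F) = (F - 1*5)*(-2 - ⅓*1) = (F - 5)*(-2 - ⅓) = (-5 + F)*(-7/3) = 35/3 - 7*F/3)
P(-6, 11)² - 1*(-17235) = (35/3 - 7/3*11)² - 1*(-17235) = (35/3 - 77/3)² + 17235 = (-14)² + 17235 = 196 + 17235 = 17431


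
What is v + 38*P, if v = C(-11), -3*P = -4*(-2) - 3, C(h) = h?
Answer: -223/3 ≈ -74.333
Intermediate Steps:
P = -5/3 (P = -(-4*(-2) - 3)/3 = -(8 - 3)/3 = -⅓*5 = -5/3 ≈ -1.6667)
v = -11
v + 38*P = -11 + 38*(-5/3) = -11 - 190/3 = -223/3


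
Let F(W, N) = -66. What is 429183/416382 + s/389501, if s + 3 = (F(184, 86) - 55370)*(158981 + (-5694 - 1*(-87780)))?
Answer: -1854758176698149/54060401794 ≈ -34309.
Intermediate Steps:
s = -13363790215 (s = -3 + (-66 - 55370)*(158981 + (-5694 - 1*(-87780))) = -3 - 55436*(158981 + (-5694 + 87780)) = -3 - 55436*(158981 + 82086) = -3 - 55436*241067 = -3 - 13363790212 = -13363790215)
429183/416382 + s/389501 = 429183/416382 - 13363790215/389501 = 429183*(1/416382) - 13363790215*1/389501 = 143061/138794 - 13363790215/389501 = -1854758176698149/54060401794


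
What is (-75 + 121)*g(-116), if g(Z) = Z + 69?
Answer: -2162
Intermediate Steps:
g(Z) = 69 + Z
(-75 + 121)*g(-116) = (-75 + 121)*(69 - 116) = 46*(-47) = -2162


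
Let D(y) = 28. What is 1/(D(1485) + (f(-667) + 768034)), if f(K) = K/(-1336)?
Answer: 1336/1026131499 ≈ 1.3020e-6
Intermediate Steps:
f(K) = -K/1336 (f(K) = K*(-1/1336) = -K/1336)
1/(D(1485) + (f(-667) + 768034)) = 1/(28 + (-1/1336*(-667) + 768034)) = 1/(28 + (667/1336 + 768034)) = 1/(28 + 1026094091/1336) = 1/(1026131499/1336) = 1336/1026131499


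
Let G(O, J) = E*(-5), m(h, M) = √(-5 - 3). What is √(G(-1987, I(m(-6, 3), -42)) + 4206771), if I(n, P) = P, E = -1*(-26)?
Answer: √4206641 ≈ 2051.0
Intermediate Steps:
m(h, M) = 2*I*√2 (m(h, M) = √(-8) = 2*I*√2)
E = 26
G(O, J) = -130 (G(O, J) = 26*(-5) = -130)
√(G(-1987, I(m(-6, 3), -42)) + 4206771) = √(-130 + 4206771) = √4206641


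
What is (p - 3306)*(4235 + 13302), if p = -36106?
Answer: -691168244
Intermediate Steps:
(p - 3306)*(4235 + 13302) = (-36106 - 3306)*(4235 + 13302) = -39412*17537 = -691168244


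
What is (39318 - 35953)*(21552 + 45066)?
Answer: 224169570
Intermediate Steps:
(39318 - 35953)*(21552 + 45066) = 3365*66618 = 224169570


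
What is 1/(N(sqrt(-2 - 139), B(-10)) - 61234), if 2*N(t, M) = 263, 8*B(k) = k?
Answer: -2/122205 ≈ -1.6366e-5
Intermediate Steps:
B(k) = k/8
N(t, M) = 263/2 (N(t, M) = (1/2)*263 = 263/2)
1/(N(sqrt(-2 - 139), B(-10)) - 61234) = 1/(263/2 - 61234) = 1/(-122205/2) = -2/122205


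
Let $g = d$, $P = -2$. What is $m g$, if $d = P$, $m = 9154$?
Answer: $-18308$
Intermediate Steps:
$d = -2$
$g = -2$
$m g = 9154 \left(-2\right) = -18308$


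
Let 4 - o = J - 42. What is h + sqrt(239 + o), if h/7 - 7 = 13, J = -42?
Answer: 140 + sqrt(327) ≈ 158.08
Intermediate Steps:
h = 140 (h = 49 + 7*13 = 49 + 91 = 140)
o = 88 (o = 4 - (-42 - 42) = 4 - 1*(-84) = 4 + 84 = 88)
h + sqrt(239 + o) = 140 + sqrt(239 + 88) = 140 + sqrt(327)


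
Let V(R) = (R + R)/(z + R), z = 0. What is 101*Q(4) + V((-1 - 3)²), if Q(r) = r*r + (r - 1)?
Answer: 1921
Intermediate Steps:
V(R) = 2 (V(R) = (R + R)/(0 + R) = (2*R)/R = 2)
Q(r) = -1 + r + r² (Q(r) = r² + (-1 + r) = -1 + r + r²)
101*Q(4) + V((-1 - 3)²) = 101*(-1 + 4 + 4²) + 2 = 101*(-1 + 4 + 16) + 2 = 101*19 + 2 = 1919 + 2 = 1921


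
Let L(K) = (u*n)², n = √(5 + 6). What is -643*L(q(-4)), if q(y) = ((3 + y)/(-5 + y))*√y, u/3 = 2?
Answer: -254628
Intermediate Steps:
u = 6 (u = 3*2 = 6)
n = √11 ≈ 3.3166
q(y) = √y*(3 + y)/(-5 + y) (q(y) = ((3 + y)/(-5 + y))*√y = √y*(3 + y)/(-5 + y))
L(K) = 396 (L(K) = (6*√11)² = 396)
-643*L(q(-4)) = -643*396 = -254628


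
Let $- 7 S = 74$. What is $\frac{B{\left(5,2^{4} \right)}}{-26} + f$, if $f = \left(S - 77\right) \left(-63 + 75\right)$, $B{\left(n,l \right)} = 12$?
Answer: $- \frac{95670}{91} \approx -1051.3$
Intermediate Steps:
$S = - \frac{74}{7}$ ($S = \left(- \frac{1}{7}\right) 74 = - \frac{74}{7} \approx -10.571$)
$f = - \frac{7356}{7}$ ($f = \left(- \frac{74}{7} - 77\right) \left(-63 + 75\right) = \left(- \frac{613}{7}\right) 12 = - \frac{7356}{7} \approx -1050.9$)
$\frac{B{\left(5,2^{4} \right)}}{-26} + f = \frac{1}{-26} \cdot 12 - \frac{7356}{7} = \left(- \frac{1}{26}\right) 12 - \frac{7356}{7} = - \frac{6}{13} - \frac{7356}{7} = - \frac{95670}{91}$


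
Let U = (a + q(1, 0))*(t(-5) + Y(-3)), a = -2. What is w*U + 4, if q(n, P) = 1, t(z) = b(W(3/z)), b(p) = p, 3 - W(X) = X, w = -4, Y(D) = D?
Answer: 32/5 ≈ 6.4000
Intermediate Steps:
W(X) = 3 - X
t(z) = 3 - 3/z
U = -⅗ (U = (-2 + 1)*((3 - 3/(-5)) - 3) = -((3 - 3*(-⅕)) - 3) = -((3 + ⅗) - 3) = -(18/5 - 3) = -1*⅗ = -⅗ ≈ -0.60000)
w*U + 4 = -4*(-⅗) + 4 = 12/5 + 4 = 32/5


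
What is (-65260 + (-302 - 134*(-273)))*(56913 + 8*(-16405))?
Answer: 2153996460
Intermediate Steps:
(-65260 + (-302 - 134*(-273)))*(56913 + 8*(-16405)) = (-65260 + (-302 + 36582))*(56913 - 131240) = (-65260 + 36280)*(-74327) = -28980*(-74327) = 2153996460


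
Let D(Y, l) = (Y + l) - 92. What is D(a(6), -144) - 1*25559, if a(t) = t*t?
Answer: -25759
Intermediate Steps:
a(t) = t**2
D(Y, l) = -92 + Y + l
D(a(6), -144) - 1*25559 = (-92 + 6**2 - 144) - 1*25559 = (-92 + 36 - 144) - 25559 = -200 - 25559 = -25759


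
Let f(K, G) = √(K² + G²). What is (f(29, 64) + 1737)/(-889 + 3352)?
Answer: 579/821 + √4937/2463 ≈ 0.73377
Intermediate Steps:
f(K, G) = √(G² + K²)
(f(29, 64) + 1737)/(-889 + 3352) = (√(64² + 29²) + 1737)/(-889 + 3352) = (√(4096 + 841) + 1737)/2463 = (√4937 + 1737)*(1/2463) = (1737 + √4937)*(1/2463) = 579/821 + √4937/2463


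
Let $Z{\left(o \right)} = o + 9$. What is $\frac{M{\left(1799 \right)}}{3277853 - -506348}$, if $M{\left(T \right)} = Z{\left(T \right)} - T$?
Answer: $\frac{9}{3784201} \approx 2.3783 \cdot 10^{-6}$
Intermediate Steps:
$Z{\left(o \right)} = 9 + o$
$M{\left(T \right)} = 9$ ($M{\left(T \right)} = \left(9 + T\right) - T = 9$)
$\frac{M{\left(1799 \right)}}{3277853 - -506348} = \frac{9}{3277853 - -506348} = \frac{9}{3277853 + 506348} = \frac{9}{3784201}$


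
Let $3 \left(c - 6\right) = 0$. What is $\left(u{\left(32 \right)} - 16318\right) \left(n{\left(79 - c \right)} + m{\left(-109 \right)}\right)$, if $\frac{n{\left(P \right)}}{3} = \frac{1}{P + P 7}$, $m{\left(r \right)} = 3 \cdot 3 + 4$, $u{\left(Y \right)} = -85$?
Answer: $- \frac{124580785}{584} \approx -2.1332 \cdot 10^{5}$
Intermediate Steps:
$c = 6$ ($c = 6 + \frac{1}{3} \cdot 0 = 6 + 0 = 6$)
$m{\left(r \right)} = 13$ ($m{\left(r \right)} = 9 + 4 = 13$)
$n{\left(P \right)} = \frac{3}{8 P}$ ($n{\left(P \right)} = \frac{3}{P + P 7} = \frac{3}{P + 7 P} = \frac{3}{8 P}$)
$\left(u{\left(32 \right)} - 16318\right) \left(n{\left(79 - c \right)} + m{\left(-109 \right)}\right) = \left(-85 - 16318\right) \left(\frac{3}{8 \left(79 - 6\right)} + 13\right) = - 16403 \left(\frac{3}{8 \left(79 - 6\right)} + 13\right) = - 16403 \left(\frac{3}{8 \cdot 73} + 13\right) = - 16403 \left(\frac{3}{8} \cdot \frac{1}{73} + 13\right) = - 16403 \left(\frac{3}{584} + 13\right) = \left(-16403\right) \frac{7595}{584} = - \frac{124580785}{584}$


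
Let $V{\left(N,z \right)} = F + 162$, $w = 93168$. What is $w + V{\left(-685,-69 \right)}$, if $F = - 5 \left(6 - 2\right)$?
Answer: $93310$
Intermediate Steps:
$F = -20$ ($F = \left(-5\right) 4 = -20$)
$V{\left(N,z \right)} = 142$ ($V{\left(N,z \right)} = -20 + 162 = 142$)
$w + V{\left(-685,-69 \right)} = 93168 + 142 = 93310$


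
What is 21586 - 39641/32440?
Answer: 700210199/32440 ≈ 21585.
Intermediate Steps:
21586 - 39641/32440 = 700210199/32440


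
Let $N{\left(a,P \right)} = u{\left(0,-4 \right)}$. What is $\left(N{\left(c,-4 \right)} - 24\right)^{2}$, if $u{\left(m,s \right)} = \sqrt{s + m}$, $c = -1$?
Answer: $572 - 96 i \approx 572.0 - 96.0 i$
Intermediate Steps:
$u{\left(m,s \right)} = \sqrt{m + s}$
$N{\left(a,P \right)} = 2 i$ ($N{\left(a,P \right)} = \sqrt{0 - 4} = \sqrt{-4} = 2 i$)
$\left(N{\left(c,-4 \right)} - 24\right)^{2} = \left(2 i - 24\right)^{2} = \left(-24 + 2 i\right)^{2}$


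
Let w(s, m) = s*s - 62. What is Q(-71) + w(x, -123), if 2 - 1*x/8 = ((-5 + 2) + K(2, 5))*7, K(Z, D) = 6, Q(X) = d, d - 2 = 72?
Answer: 23116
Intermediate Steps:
d = 74 (d = 2 + 72 = 74)
Q(X) = 74
x = -152 (x = 16 - 8*((-5 + 2) + 6)*7 = 16 - 8*(-3 + 6)*7 = 16 - 24*7 = 16 - 8*21 = 16 - 168 = -152)
w(s, m) = -62 + s² (w(s, m) = s² - 62 = -62 + s²)
Q(-71) + w(x, -123) = 74 + (-62 + (-152)²) = 74 + (-62 + 23104) = 74 + 23042 = 23116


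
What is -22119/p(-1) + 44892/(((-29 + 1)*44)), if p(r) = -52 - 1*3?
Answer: 563217/1540 ≈ 365.73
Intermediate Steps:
p(r) = -55 (p(r) = -52 - 3 = -55)
-22119/p(-1) + 44892/(((-29 + 1)*44)) = -22119/(-55) + 44892/(((-29 + 1)*44)) = -22119*(-1/55) + 44892/((-28*44)) = 22119/55 + 44892/(-1232) = 22119/55 + 44892*(-1/1232) = 22119/55 - 11223/308 = 563217/1540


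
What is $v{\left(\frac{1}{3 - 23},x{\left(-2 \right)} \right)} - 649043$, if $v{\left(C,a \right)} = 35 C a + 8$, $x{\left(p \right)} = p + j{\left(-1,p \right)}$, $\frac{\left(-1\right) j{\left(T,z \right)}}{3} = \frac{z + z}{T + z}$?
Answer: $- \frac{1298049}{2} \approx -6.4902 \cdot 10^{5}$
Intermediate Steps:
$j{\left(T,z \right)} = - \frac{6 z}{T + z}$ ($j{\left(T,z \right)} = - 3 \frac{z + z}{T + z} = - 3 \frac{2 z}{T + z} = - \frac{6 z}{T + z}$)
$x{\left(p \right)} = p - \frac{6 p}{-1 + p}$
$v{\left(C,a \right)} = 8 + 35 C a$ ($v{\left(C,a \right)} = 35 C a + 8 = 8 + 35 C a$)
$v{\left(\frac{1}{3 - 23},x{\left(-2 \right)} \right)} - 649043 = \left(8 + \frac{35 \left(- \frac{2 \left(-7 - 2\right)}{-1 - 2}\right)}{3 - 23}\right) - 649043 = \left(8 + \frac{35 \left(\left(-2\right) \frac{1}{-3} \left(-9\right)\right)}{-20}\right) - 649043 = \left(8 + 35 \left(- \frac{1}{20}\right) \left(\left(-2\right) \left(- \frac{1}{3}\right) \left(-9\right)\right)\right) - 649043 = \left(8 + 35 \left(- \frac{1}{20}\right) \left(-6\right)\right) - 649043 = \left(8 + \frac{21}{2}\right) - 649043 = \frac{37}{2} - 649043 = - \frac{1298049}{2}$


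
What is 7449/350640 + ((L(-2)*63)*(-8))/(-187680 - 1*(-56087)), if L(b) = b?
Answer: 29847197/2197227120 ≈ 0.013584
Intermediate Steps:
7449/350640 + ((L(-2)*63)*(-8))/(-187680 - 1*(-56087)) = 7449/350640 + (-2*63*(-8))/(-187680 - 1*(-56087)) = 7449*(1/350640) + (-126*(-8))/(-187680 + 56087) = 2483/116880 + 1008/(-131593) = 2483/116880 + 1008*(-1/131593) = 2483/116880 - 144/18799 = 29847197/2197227120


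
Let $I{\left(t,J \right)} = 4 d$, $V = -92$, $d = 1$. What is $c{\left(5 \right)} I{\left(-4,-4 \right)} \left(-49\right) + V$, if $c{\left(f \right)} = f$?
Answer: $-1072$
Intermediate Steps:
$I{\left(t,J \right)} = 4$ ($I{\left(t,J \right)} = 4 \cdot 1 = 4$)
$c{\left(5 \right)} I{\left(-4,-4 \right)} \left(-49\right) + V = 5 \cdot 4 \left(-49\right) - 92 = 20 \left(-49\right) - 92 = -980 - 92 = -1072$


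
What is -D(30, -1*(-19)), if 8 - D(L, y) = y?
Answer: 11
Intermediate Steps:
D(L, y) = 8 - y
-D(30, -1*(-19)) = -(8 - (-1)*(-19)) = -(8 - 1*19) = -(8 - 19) = -1*(-11) = 11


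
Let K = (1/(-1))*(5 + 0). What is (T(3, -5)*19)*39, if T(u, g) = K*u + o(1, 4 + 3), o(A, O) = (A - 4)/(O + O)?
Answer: -157833/14 ≈ -11274.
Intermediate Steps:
o(A, O) = (-4 + A)/(2*O) (o(A, O) = (-4 + A)/((2*O)) = (-4 + A)*(1/(2*O)) = (-4 + A)/(2*O))
K = -5 (K = (1*(-1))*5 = -1*5 = -5)
T(u, g) = -3/14 - 5*u (T(u, g) = -5*u + (-4 + 1)/(2*(4 + 3)) = -5*u + (½)*(-3)/7 = -5*u + (½)*(⅐)*(-3) = -5*u - 3/14 = -3/14 - 5*u)
(T(3, -5)*19)*39 = ((-3/14 - 5*3)*19)*39 = ((-3/14 - 15)*19)*39 = -213/14*19*39 = -4047/14*39 = -157833/14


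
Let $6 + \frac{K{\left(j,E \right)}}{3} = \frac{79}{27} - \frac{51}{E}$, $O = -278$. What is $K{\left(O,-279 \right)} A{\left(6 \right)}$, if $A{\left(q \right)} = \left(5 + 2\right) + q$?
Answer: $- \frac{31460}{279} \approx -112.76$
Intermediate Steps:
$K{\left(j,E \right)} = - \frac{83}{9} - \frac{153}{E}$ ($K{\left(j,E \right)} = -18 + 3 \left(\frac{79}{27} - \frac{51}{E}\right) = -18 + \left(\frac{79}{9} - \frac{153}{E}\right) = - \frac{83}{9} - \frac{153}{E}$)
$A{\left(q \right)} = 7 + q$
$K{\left(O,-279 \right)} A{\left(6 \right)} = \left(- \frac{83}{9} - \frac{153}{-279}\right) \left(7 + 6\right) = \left(- \frac{83}{9} - - \frac{17}{31}\right) 13 = \left(- \frac{83}{9} + \frac{17}{31}\right) 13 = \left(- \frac{2420}{279}\right) 13 = - \frac{31460}{279}$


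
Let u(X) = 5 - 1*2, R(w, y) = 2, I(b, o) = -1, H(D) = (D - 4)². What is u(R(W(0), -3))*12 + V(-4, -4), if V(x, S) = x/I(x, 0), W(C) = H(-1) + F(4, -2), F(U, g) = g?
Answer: 40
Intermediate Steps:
H(D) = (-4 + D)²
W(C) = 23 (W(C) = (-4 - 1)² - 2 = (-5)² - 2 = 25 - 2 = 23)
V(x, S) = -x (V(x, S) = x/(-1) = x*(-1) = -x)
u(X) = 3 (u(X) = 5 - 2 = 3)
u(R(W(0), -3))*12 + V(-4, -4) = 3*12 - 1*(-4) = 36 + 4 = 40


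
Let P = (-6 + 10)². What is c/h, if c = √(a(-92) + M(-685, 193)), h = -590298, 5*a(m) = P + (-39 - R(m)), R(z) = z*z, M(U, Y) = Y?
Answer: -I*√37610/2951490 ≈ -6.5707e-5*I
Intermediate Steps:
R(z) = z²
P = 16 (P = 4² = 16)
a(m) = -23/5 - m²/5 (a(m) = (16 + (-39 - m²))/5 = (-23 - m²)/5 = -23/5 - m²/5)
c = I*√37610/5 (c = √((-23/5 - ⅕*(-92)²) + 193) = √((-23/5 - ⅕*8464) + 193) = √((-23/5 - 8464/5) + 193) = √(-8487/5 + 193) = √(-7522/5) = I*√37610/5 ≈ 38.787*I)
c/h = (I*√37610/5)/(-590298) = (I*√37610/5)*(-1/590298) = -I*√37610/2951490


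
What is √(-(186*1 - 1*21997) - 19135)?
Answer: 2*√669 ≈ 51.730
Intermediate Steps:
√(-(186*1 - 1*21997) - 19135) = √(-(186 - 21997) - 19135) = √(-1*(-21811) - 19135) = √(21811 - 19135) = √2676 = 2*√669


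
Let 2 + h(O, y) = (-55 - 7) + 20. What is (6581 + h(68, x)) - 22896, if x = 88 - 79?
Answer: -16359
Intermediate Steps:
x = 9
h(O, y) = -44 (h(O, y) = -2 + ((-55 - 7) + 20) = -2 + (-62 + 20) = -2 - 42 = -44)
(6581 + h(68, x)) - 22896 = (6581 - 44) - 22896 = 6537 - 22896 = -16359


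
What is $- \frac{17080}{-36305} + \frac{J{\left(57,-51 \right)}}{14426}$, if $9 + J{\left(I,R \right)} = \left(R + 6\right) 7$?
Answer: $\frac{23463326}{52373593} \approx 0.448$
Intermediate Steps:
$J{\left(I,R \right)} = 33 + 7 R$ ($J{\left(I,R \right)} = -9 + \left(R + 6\right) 7 = -9 + \left(6 + R\right) 7 = -9 + \left(42 + 7 R\right) = 33 + 7 R$)
$- \frac{17080}{-36305} + \frac{J{\left(57,-51 \right)}}{14426} = - \frac{17080}{-36305} + \frac{33 + 7 \left(-51\right)}{14426} = \left(-17080\right) \left(- \frac{1}{36305}\right) + \left(33 - 357\right) \frac{1}{14426} = \frac{3416}{7261} - \frac{162}{7213} = \frac{23463326}{52373593}$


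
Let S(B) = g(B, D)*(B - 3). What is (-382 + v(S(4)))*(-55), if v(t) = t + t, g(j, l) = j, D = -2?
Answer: 20570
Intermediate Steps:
S(B) = B*(-3 + B) (S(B) = B*(B - 3) = B*(-3 + B))
v(t) = 2*t
(-382 + v(S(4)))*(-55) = (-382 + 2*(4*(-3 + 4)))*(-55) = (-382 + 2*(4*1))*(-55) = (-382 + 2*4)*(-55) = (-382 + 8)*(-55) = -374*(-55) = 20570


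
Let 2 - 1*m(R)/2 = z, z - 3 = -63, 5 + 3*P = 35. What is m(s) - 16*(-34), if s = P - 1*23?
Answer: 668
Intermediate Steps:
P = 10 (P = -5/3 + (⅓)*35 = -5/3 + 35/3 = 10)
z = -60 (z = 3 - 63 = -60)
s = -13 (s = 10 - 1*23 = 10 - 23 = -13)
m(R) = 124 (m(R) = 4 - 2*(-60) = 4 + 120 = 124)
m(s) - 16*(-34) = 124 - 16*(-34) = 124 + 544 = 668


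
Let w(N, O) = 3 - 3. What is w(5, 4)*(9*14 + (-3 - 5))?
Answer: 0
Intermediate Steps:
w(N, O) = 0
w(5, 4)*(9*14 + (-3 - 5)) = 0*(9*14 + (-3 - 5)) = 0*(126 - 8) = 0*118 = 0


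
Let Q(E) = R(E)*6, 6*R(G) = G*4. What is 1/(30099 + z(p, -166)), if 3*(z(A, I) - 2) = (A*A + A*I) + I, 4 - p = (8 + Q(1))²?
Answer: 3/132977 ≈ 2.2560e-5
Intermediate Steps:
R(G) = 2*G/3 (R(G) = (G*4)/6 = (4*G)/6 = 2*G/3)
Q(E) = 4*E (Q(E) = (2*E/3)*6 = 4*E)
p = -140 (p = 4 - (8 + 4*1)² = 4 - (8 + 4)² = 4 - 1*12² = 4 - 1*144 = 4 - 144 = -140)
z(A, I) = 2 + I/3 + A²/3 + A*I/3 (z(A, I) = 2 + ((A*A + A*I) + I)/3 = 2 + ((A² + A*I) + I)/3 = 2 + (I + A² + A*I)/3 = 2 + (I/3 + A²/3 + A*I/3) = 2 + I/3 + A²/3 + A*I/3)
1/(30099 + z(p, -166)) = 1/(30099 + (2 + (⅓)*(-166) + (⅓)*(-140)² + (⅓)*(-140)*(-166))) = 1/(30099 + (2 - 166/3 + (⅓)*19600 + 23240/3)) = 1/(30099 + (2 - 166/3 + 19600/3 + 23240/3)) = 1/(30099 + 42680/3) = 1/(132977/3) = 3/132977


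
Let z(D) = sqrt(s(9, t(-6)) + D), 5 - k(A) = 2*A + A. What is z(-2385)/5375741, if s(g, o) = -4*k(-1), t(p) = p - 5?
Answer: I*sqrt(2417)/5375741 ≈ 9.1453e-6*I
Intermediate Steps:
t(p) = -5 + p
k(A) = 5 - 3*A (k(A) = 5 - (2*A + A) = 5 - 3*A)
s(g, o) = -32 (s(g, o) = -4*(5 - 3*(-1)) = -4*(5 + 3) = -4*8 = -32)
z(D) = sqrt(-32 + D)
z(-2385)/5375741 = sqrt(-32 - 2385)/5375741 = sqrt(-2417)*(1/5375741) = (I*sqrt(2417))*(1/5375741) = I*sqrt(2417)/5375741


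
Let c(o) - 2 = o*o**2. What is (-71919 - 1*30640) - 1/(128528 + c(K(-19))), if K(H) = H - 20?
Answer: -7098210950/69211 ≈ -1.0256e+5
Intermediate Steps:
K(H) = -20 + H
c(o) = 2 + o**3 (c(o) = 2 + o*o**2 = 2 + o**3)
(-71919 - 1*30640) - 1/(128528 + c(K(-19))) = (-71919 - 1*30640) - 1/(128528 + (2 + (-20 - 19)**3)) = (-71919 - 30640) - 1/(128528 + (2 + (-39)**3)) = -102559 - 1/(128528 + (2 - 59319)) = -102559 - 1/(128528 - 59317) = -102559 - 1/69211 = -7098210950/69211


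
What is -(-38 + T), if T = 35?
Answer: 3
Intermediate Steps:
-(-38 + T) = -(-38 + 35) = -1*(-3) = 3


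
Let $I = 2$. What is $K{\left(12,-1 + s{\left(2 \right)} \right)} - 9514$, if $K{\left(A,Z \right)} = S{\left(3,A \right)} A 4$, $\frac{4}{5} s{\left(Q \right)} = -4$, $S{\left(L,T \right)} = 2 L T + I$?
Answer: $-5962$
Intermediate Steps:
$S{\left(L,T \right)} = 2 + 2 L T$ ($S{\left(L,T \right)} = 2 L T + 2 = 2 + 2 L T$)
$s{\left(Q \right)} = -5$ ($s{\left(Q \right)} = \frac{5}{4} \left(-4\right) = -5$)
$K{\left(A,Z \right)} = 4 A \left(2 + 6 A\right)$ ($K{\left(A,Z \right)} = \left(2 + 2 \cdot 3 A\right) A 4 = \left(2 + 6 A\right) A 4 = A \left(2 + 6 A\right) 4 = 4 A \left(2 + 6 A\right)$)
$K{\left(12,-1 + s{\left(2 \right)} \right)} - 9514 = 8 \cdot 12 \left(1 + 3 \cdot 12\right) - 9514 = 8 \cdot 12 \left(1 + 36\right) - 9514 = 8 \cdot 12 \cdot 37 - 9514 = 3552 - 9514 = -5962$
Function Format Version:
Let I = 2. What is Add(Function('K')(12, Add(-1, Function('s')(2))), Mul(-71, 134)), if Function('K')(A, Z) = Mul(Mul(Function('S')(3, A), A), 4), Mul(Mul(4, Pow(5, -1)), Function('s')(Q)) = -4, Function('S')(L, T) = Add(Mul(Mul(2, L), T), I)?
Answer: -5962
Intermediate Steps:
Function('S')(L, T) = Add(2, Mul(2, L, T)) (Function('S')(L, T) = Add(Mul(Mul(2, L), T), 2) = Add(Mul(2, L, T), 2) = Add(2, Mul(2, L, T)))
Function('s')(Q) = -5 (Function('s')(Q) = Mul(Rational(5, 4), -4) = -5)
Function('K')(A, Z) = Mul(4, A, Add(2, Mul(6, A))) (Function('K')(A, Z) = Mul(Mul(Add(2, Mul(2, 3, A)), A), 4) = Mul(Mul(Add(2, Mul(6, A)), A), 4) = Mul(Mul(A, Add(2, Mul(6, A))), 4) = Mul(4, A, Add(2, Mul(6, A))))
Add(Function('K')(12, Add(-1, Function('s')(2))), Mul(-71, 134)) = Add(Mul(8, 12, Add(1, Mul(3, 12))), Mul(-71, 134)) = Add(Mul(8, 12, Add(1, 36)), -9514) = Add(Mul(8, 12, 37), -9514) = Add(3552, -9514) = -5962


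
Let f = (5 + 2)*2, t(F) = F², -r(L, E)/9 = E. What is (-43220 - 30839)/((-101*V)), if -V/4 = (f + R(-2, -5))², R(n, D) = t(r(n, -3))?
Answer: -74059/223027796 ≈ -0.00033206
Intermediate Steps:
r(L, E) = -9*E
R(n, D) = 729 (R(n, D) = (-9*(-3))² = 27² = 729)
f = 14 (f = 7*2 = 14)
V = -2208196 (V = -4*(14 + 729)² = -4*743² = -4*552049 = -2208196)
(-43220 - 30839)/((-101*V)) = (-43220 - 30839)/((-101*(-2208196))) = -74059/223027796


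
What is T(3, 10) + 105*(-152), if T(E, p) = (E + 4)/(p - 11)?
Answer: -15967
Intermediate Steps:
T(E, p) = (4 + E)/(-11 + p)
T(3, 10) + 105*(-152) = (4 + 3)/(-11 + 10) + 105*(-152) = 7/(-1) - 15960 = -1*7 - 15960 = -7 - 15960 = -15967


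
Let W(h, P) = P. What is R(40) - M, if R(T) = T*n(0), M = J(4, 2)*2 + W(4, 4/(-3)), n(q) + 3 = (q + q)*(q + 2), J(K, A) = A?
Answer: -368/3 ≈ -122.67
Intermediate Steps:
n(q) = -3 + 2*q*(2 + q) (n(q) = -3 + (q + q)*(q + 2) = -3 + (2*q)*(2 + q) = -3 + 2*q*(2 + q))
M = 8/3 (M = 2*2 + 4/(-3) = 4 + 4*(-1/3) = 4 - 4/3 = 8/3 ≈ 2.6667)
R(T) = -3*T (R(T) = T*(-3 + 2*0**2 + 4*0) = T*(-3 + 2*0 + 0) = T*(-3 + 0 + 0) = T*(-3) = -3*T)
R(40) - M = -3*40 - 1*8/3 = -120 - 8/3 = -368/3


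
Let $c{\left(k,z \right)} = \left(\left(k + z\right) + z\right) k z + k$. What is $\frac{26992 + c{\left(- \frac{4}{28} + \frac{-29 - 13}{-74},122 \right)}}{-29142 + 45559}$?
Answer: $\frac{2660245362}{1101268777} \approx 2.4156$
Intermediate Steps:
$c{\left(k,z \right)} = k + k z \left(k + 2 z\right)$ ($c{\left(k,z \right)} = \left(k + 2 z\right) k z + k = k \left(k + 2 z\right) z + k = k z \left(k + 2 z\right) + k = k + k z \left(k + 2 z\right)$)
$\frac{26992 + c{\left(- \frac{4}{28} + \frac{-29 - 13}{-74},122 \right)}}{-29142 + 45559} = \frac{26992 + \left(- \frac{4}{28} + \frac{-29 - 13}{-74}\right) \left(1 + 2 \cdot 122^{2} + \left(- \frac{4}{28} + \frac{-29 - 13}{-74}\right) 122\right)}{-29142 + 45559} = \frac{26992 + \left(\left(-4\right) \frac{1}{28} - - \frac{21}{37}\right) \left(1 + 2 \cdot 14884 + \left(\left(-4\right) \frac{1}{28} - - \frac{21}{37}\right) 122\right)}{16417} = \left(26992 + \left(- \frac{1}{7} + \frac{21}{37}\right) \left(1 + 29768 + \left(- \frac{1}{7} + \frac{21}{37}\right) 122\right)\right) \frac{1}{16417} = \left(26992 + \frac{110 \left(1 + 29768 + \frac{110}{259} \cdot 122\right)}{259}\right) \frac{1}{16417} = \left(26992 + \frac{110 \left(1 + 29768 + \frac{13420}{259}\right)}{259}\right) \frac{1}{16417} = \left(26992 + \frac{110}{259} \cdot \frac{7723591}{259}\right) \frac{1}{16417} = \left(26992 + \frac{849595010}{67081}\right) \frac{1}{16417} = \frac{2660245362}{67081} \cdot \frac{1}{16417} = \frac{2660245362}{1101268777}$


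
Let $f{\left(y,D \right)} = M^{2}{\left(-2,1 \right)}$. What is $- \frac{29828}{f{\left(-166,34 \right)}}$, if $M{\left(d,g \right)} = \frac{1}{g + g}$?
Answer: $-119312$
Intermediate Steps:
$M{\left(d,g \right)} = \frac{1}{2 g}$
$f{\left(y,D \right)} = \frac{1}{4}$ ($f{\left(y,D \right)} = \left(\frac{1}{2 \cdot 1}\right)^{2} = \left(\frac{1}{2} \cdot 1\right)^{2} = \left(\frac{1}{2}\right)^{2} = \frac{1}{4}$)
$- \frac{29828}{f{\left(-166,34 \right)}} = - 29828 \frac{1}{\frac{1}{4}} = \left(-29828\right) 4 = -119312$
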